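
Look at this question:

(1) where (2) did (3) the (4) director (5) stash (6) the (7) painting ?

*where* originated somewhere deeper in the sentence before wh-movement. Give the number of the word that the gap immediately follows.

Underlying clause: The director did stash the painting where.
The filler 'where' is interpreted as the locative complement of 'stash'. It moves to the left edge, and the trace sits right after 'painting':
Where did the director stash the painting ___?
'painting' is word 7.

7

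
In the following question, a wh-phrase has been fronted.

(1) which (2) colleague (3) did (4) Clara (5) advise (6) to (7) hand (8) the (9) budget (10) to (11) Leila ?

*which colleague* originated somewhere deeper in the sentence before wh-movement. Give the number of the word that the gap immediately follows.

Before movement: Clara did advise which colleague to hand the budget to Leila.
The filler 'which colleague' is interpreted as the direct object of 'advise'. It moves to the left edge, and the trace sits right after 'advise':
Which colleague did Clara advise ___ to hand the budget to Leila?
'advise' is word 5.

5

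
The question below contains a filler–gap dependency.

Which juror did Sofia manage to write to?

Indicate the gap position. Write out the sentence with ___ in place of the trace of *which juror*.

In situ: Sofia did manage to write to which juror.
'which juror' functions as the object of the preposition 'to'. The gap is right after 'to'.

Which juror did Sofia manage to write to ___?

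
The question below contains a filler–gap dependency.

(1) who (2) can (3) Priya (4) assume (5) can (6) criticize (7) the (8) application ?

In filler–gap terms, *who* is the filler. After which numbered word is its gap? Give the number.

Underlying clause: Priya can assume who can criticize the application.
The filler 'who' is interpreted as the subject of the clause embedded under 'assume'. It moves to the left edge, and the trace sits right after 'assume':
Who can Priya assume ___ can criticize the application?
'assume' is word 4.

4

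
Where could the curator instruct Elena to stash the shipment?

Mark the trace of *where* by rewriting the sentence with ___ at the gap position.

Pre-movement form: The curator could instruct Elena to stash the shipment where.
'where' is the locative complement of 'stash'. The gap is right after 'shipment'.

Where could the curator instruct Elena to stash the shipment ___?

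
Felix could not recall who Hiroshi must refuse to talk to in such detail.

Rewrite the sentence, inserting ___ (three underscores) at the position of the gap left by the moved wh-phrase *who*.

In situ: Hiroshi must refuse to talk to who in such detail.
'who' functions as the object of the preposition 'to'. The gap is right after 'to'.

Felix could not recall who Hiroshi must refuse to talk to ___ in such detail.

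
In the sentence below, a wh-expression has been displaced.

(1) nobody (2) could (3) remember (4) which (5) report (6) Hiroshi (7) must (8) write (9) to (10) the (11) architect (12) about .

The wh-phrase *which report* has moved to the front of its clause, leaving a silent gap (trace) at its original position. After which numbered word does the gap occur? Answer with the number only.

In situ: Hiroshi must write to the architect about which report.
'which report' functions as the object of the preposition 'about'. Fronting leaves a gap immediately after 'about':
Nobody could remember which report Hiroshi must write to the architect about ___.
'about' is word 12.

12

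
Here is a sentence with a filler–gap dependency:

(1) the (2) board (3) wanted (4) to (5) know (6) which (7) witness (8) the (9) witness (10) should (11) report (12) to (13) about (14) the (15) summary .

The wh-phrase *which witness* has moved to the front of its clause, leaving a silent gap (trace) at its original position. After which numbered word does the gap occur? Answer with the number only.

Underlying clause: The witness should report to which witness about the summary.
The filler 'which witness' is interpreted as the object of the preposition 'to'. Wh-movement fronts it, leaving a gap right after 'to':
The board wanted to know which witness the witness should report to ___ about the summary.
'to' is word 12.

12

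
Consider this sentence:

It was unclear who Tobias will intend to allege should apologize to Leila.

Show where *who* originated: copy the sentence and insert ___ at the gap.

Underlying clause: Tobias will intend to allege who should apologize to Leila.
'who' functions as the subject of the clause embedded under 'allege'. The gap is right after 'allege'.

It was unclear who Tobias will intend to allege ___ should apologize to Leila.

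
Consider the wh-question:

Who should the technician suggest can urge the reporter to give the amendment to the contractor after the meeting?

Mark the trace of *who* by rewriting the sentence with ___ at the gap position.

Who should the technician suggest ___ can urge the reporter to give the amendment to the contractor after the meeting?

Underlying clause: The technician should suggest who can urge the reporter to give the amendment to the contractor after the meeting.
'who' is the subject of the clause embedded under 'suggest'. The gap is right after 'suggest'.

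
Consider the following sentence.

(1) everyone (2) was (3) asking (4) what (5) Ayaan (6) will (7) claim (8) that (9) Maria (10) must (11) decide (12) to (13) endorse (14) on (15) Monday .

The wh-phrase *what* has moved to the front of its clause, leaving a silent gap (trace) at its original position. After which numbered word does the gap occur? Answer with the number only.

In situ: Ayaan will claim that Maria must decide to endorse what on Monday.
'what' functions as the direct object of 'endorse'. Fronting leaves a gap immediately after 'endorse':
Everyone was asking what Ayaan will claim that Maria must decide to endorse ___ on Monday.
'endorse' is word 13.

13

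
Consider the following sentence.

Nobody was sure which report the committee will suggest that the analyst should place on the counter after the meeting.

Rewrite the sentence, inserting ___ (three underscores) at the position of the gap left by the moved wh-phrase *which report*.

Underlying clause: The committee will suggest that the analyst should place which report on the counter after the meeting.
'which report' functions as the direct object of 'place'. The gap is right after 'place'.

Nobody was sure which report the committee will suggest that the analyst should place ___ on the counter after the meeting.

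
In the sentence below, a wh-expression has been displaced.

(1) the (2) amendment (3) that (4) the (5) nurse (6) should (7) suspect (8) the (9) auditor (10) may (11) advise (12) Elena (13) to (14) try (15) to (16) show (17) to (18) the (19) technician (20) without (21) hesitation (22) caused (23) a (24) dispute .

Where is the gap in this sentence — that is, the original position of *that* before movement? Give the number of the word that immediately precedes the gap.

'that' is the direct object of 'show'. Wh-movement fronts it, leaving a gap right after 'show':
The amendment that the nurse should suspect the auditor may advise Elena to try to show ___ to the technician without hesitation caused a dispute.
'show' is word 16.

16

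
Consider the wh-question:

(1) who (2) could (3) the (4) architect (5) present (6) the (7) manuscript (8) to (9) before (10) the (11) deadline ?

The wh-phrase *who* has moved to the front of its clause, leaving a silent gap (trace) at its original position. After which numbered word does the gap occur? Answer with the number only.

Before movement: The architect could present the manuscript to who before the deadline.
The filler 'who' is interpreted as the object of the preposition 'to' (recipient of 'present'). Fronting leaves a gap immediately after 'to':
Who could the architect present the manuscript to ___ before the deadline?
'to' is word 8.

8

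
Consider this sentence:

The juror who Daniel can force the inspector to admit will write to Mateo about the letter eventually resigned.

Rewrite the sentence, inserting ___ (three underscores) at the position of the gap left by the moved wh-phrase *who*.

The juror who Daniel can force the inspector to admit ___ will write to Mateo about the letter eventually resigned.

'who' functions as the subject of the clause embedded under 'admit'. The gap is right after 'admit'.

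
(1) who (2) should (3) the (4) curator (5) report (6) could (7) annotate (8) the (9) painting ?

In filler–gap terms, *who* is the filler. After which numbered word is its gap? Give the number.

5

Underlying clause: The curator should report who could annotate the painting.
'who' is the subject of the clause embedded under 'report'. Wh-movement fronts it, leaving a gap right after 'report':
Who should the curator report ___ could annotate the painting?
'report' is word 5.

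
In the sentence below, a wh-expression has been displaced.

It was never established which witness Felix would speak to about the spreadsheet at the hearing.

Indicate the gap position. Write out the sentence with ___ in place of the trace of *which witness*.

It was never established which witness Felix would speak to ___ about the spreadsheet at the hearing.

Before movement: Felix would speak to which witness about the spreadsheet at the hearing.
The filler 'which witness' is interpreted as the object of the preposition 'to'. The gap is right after 'to'.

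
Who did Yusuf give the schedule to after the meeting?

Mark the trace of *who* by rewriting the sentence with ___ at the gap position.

In situ: Yusuf did give the schedule to who after the meeting.
'who' is the object of the preposition 'to' (recipient of 'give'). The gap is right after 'to'.

Who did Yusuf give the schedule to ___ after the meeting?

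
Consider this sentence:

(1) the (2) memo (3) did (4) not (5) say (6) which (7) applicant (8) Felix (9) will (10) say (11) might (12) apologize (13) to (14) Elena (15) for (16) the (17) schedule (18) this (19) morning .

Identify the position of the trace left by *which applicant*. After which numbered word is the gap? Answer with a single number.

In situ: Felix will say which applicant might apologize to Elena for the schedule this morning.
The filler 'which applicant' is interpreted as the subject of the clause embedded under 'say'. It moves to the left edge, and the trace sits right after 'say':
The memo did not say which applicant Felix will say ___ might apologize to Elena for the schedule this morning.
'say' is word 10.

10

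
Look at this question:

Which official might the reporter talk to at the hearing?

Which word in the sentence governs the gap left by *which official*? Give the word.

Before movement: The reporter might talk to which official at the hearing.
'which official' is the object of the preposition 'to'. Wh-movement fronts it, leaving a gap right after 'to':
Which official might the reporter talk to ___ at the hearing?

to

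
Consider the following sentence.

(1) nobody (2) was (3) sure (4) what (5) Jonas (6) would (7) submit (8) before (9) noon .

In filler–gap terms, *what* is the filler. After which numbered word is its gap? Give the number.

7

Pre-movement form: Jonas would submit what before noon.
'what' functions as the direct object of 'submit'. Wh-movement fronts it, leaving a gap right after 'submit':
Nobody was sure what Jonas would submit ___ before noon.
'submit' is word 7.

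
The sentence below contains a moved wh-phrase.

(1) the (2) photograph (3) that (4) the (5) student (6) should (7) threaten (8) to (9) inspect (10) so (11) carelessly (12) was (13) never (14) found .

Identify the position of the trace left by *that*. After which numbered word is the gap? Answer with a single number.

'that' is the direct object of 'inspect'. Fronting leaves a gap immediately after 'inspect':
The photograph that the student should threaten to inspect ___ so carelessly was never found.
'inspect' is word 9.

9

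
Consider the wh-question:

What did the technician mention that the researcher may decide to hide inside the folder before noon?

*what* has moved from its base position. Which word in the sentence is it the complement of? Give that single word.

hide

Before movement: The technician did mention that the researcher may decide to hide what inside the folder before noon.
The filler 'what' is interpreted as the direct object of 'hide'. Fronting leaves a gap immediately after 'hide':
What did the technician mention that the researcher may decide to hide ___ inside the folder before noon?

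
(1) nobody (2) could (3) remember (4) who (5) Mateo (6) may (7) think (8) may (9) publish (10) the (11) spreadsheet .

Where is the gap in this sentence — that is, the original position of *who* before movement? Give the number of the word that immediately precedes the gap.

7

In situ: Mateo may think who may publish the spreadsheet.
'who' is the subject of the clause embedded under 'think'. Wh-movement fronts it, leaving a gap right after 'think':
Nobody could remember who Mateo may think ___ may publish the spreadsheet.
'think' is word 7.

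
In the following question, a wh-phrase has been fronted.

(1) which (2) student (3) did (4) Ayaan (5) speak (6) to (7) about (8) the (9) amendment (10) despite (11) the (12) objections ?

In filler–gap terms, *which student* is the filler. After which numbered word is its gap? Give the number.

Underlying clause: Ayaan did speak to which student about the amendment despite the objections.
'which student' is the object of the preposition 'to'. Fronting leaves a gap immediately after 'to':
Which student did Ayaan speak to ___ about the amendment despite the objections?
'to' is word 6.

6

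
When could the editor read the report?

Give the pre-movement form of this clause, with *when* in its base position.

'when' functions as the temporal adjunct. Fronting leaves a gap immediately after 'report':
When could the editor read the report ___?

The editor could read the report when.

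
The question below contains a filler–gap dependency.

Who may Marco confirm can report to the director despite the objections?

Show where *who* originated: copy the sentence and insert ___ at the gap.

Pre-movement form: Marco may confirm who can report to the director despite the objections.
'who' is the subject of the clause embedded under 'confirm'. The gap is right after 'confirm'.

Who may Marco confirm ___ can report to the director despite the objections?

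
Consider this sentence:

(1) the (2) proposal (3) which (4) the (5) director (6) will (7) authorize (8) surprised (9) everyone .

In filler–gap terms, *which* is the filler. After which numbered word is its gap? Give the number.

'which' functions as the direct object of 'authorize'. Fronting leaves a gap immediately after 'authorize':
The proposal which the director will authorize ___ surprised everyone.
'authorize' is word 7.

7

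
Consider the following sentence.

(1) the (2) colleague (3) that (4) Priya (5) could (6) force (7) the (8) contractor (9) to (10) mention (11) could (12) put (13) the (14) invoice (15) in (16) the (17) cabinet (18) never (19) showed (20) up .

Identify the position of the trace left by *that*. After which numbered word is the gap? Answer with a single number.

10

'that' functions as the subject of the clause embedded under 'mention'. It moves to the left edge, and the trace sits right after 'mention':
The colleague that Priya could force the contractor to mention ___ could put the invoice in the cabinet never showed up.
'mention' is word 10.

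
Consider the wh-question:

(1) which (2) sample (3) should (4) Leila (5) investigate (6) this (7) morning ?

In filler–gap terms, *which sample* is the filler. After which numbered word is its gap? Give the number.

Before movement: Leila should investigate which sample this morning.
'which sample' is the direct object of 'investigate'. It moves to the left edge, and the trace sits right after 'investigate':
Which sample should Leila investigate ___ this morning?
'investigate' is word 5.

5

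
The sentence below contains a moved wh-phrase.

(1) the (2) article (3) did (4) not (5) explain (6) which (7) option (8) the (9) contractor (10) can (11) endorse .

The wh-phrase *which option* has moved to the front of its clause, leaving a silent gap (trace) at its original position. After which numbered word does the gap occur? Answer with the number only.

Before movement: The contractor can endorse which option.
The filler 'which option' is interpreted as the direct object of 'endorse'. It moves to the left edge, and the trace sits right after 'endorse':
The article did not explain which option the contractor can endorse ___.
'endorse' is word 11.

11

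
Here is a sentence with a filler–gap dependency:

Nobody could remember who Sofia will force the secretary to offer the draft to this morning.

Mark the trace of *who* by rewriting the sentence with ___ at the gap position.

Nobody could remember who Sofia will force the secretary to offer the draft to ___ this morning.

In situ: Sofia will force the secretary to offer the draft to who this morning.
The filler 'who' is interpreted as the object of the preposition 'to' (recipient of 'offer'). The gap is right after 'to'.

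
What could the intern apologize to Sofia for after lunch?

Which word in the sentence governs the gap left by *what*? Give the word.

for

In situ: The intern could apologize to Sofia for what after lunch.
The filler 'what' is interpreted as the object of the preposition 'for'. Wh-movement fronts it, leaving a gap right after 'for':
What could the intern apologize to Sofia for ___ after lunch?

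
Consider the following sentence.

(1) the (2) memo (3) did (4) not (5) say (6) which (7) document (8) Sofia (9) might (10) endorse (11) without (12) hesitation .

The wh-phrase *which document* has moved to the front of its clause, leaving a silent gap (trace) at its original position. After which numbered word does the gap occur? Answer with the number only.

Underlying clause: Sofia might endorse which document without hesitation.
'which document' functions as the direct object of 'endorse'. Fronting leaves a gap immediately after 'endorse':
The memo did not say which document Sofia might endorse ___ without hesitation.
'endorse' is word 10.

10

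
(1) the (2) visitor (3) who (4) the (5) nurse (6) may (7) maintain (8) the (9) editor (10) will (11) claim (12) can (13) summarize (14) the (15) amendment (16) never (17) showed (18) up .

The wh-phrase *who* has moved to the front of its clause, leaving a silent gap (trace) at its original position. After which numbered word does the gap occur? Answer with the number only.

The filler 'who' is interpreted as the subject of the clause embedded under 'claim'. Wh-movement fronts it, leaving a gap right after 'claim':
The visitor who the nurse may maintain the editor will claim ___ can summarize the amendment never showed up.
'claim' is word 11.

11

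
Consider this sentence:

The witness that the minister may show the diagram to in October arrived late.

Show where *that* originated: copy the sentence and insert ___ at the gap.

The witness that the minister may show the diagram to ___ in October arrived late.

The filler 'that' is interpreted as the object of the preposition 'to' (recipient of 'show'). The gap is right after 'to'.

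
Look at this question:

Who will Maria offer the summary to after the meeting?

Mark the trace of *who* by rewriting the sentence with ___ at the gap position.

Before movement: Maria will offer the summary to who after the meeting.
The filler 'who' is interpreted as the object of the preposition 'to' (recipient of 'offer'). The gap is right after 'to'.

Who will Maria offer the summary to ___ after the meeting?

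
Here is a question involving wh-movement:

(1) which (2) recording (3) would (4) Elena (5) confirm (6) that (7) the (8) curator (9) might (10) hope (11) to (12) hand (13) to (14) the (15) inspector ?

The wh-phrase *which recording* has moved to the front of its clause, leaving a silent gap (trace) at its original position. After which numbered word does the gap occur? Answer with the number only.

12

Underlying clause: Elena would confirm that the curator might hope to hand which recording to the inspector.
The filler 'which recording' is interpreted as the direct object of 'hand'. Fronting leaves a gap immediately after 'hand':
Which recording would Elena confirm that the curator might hope to hand ___ to the inspector?
'hand' is word 12.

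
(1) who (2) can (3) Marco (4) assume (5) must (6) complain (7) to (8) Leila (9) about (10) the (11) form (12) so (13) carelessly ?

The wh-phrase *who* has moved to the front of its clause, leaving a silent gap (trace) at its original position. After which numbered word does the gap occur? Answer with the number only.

4

Pre-movement form: Marco can assume who must complain to Leila about the form so carelessly.
'who' functions as the subject of the clause embedded under 'assume'. Wh-movement fronts it, leaving a gap right after 'assume':
Who can Marco assume ___ must complain to Leila about the form so carelessly?
'assume' is word 4.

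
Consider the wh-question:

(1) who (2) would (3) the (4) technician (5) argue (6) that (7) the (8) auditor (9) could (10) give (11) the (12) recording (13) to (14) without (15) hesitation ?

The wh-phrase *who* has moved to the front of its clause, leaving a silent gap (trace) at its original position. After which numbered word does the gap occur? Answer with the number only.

Underlying clause: The technician would argue that the auditor could give the recording to who without hesitation.
'who' is the object of the preposition 'to' (recipient of 'give'). Wh-movement fronts it, leaving a gap right after 'to':
Who would the technician argue that the auditor could give the recording to ___ without hesitation?
'to' is word 13.

13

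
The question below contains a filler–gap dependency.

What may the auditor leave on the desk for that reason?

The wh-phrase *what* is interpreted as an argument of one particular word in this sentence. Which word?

Pre-movement form: The auditor may leave what on the desk for that reason.
'what' functions as the direct object of 'leave'. It moves to the left edge, and the trace sits right after 'leave':
What may the auditor leave ___ on the desk for that reason?

leave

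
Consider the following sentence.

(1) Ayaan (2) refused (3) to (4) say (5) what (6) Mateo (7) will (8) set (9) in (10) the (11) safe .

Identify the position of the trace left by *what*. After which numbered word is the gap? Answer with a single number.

In situ: Mateo will set what in the safe.
'what' functions as the direct object of 'set'. Fronting leaves a gap immediately after 'set':
Ayaan refused to say what Mateo will set ___ in the safe.
'set' is word 8.

8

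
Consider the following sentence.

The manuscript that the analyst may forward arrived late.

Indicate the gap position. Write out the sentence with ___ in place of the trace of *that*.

The filler 'that' is interpreted as the direct object of 'forward'. The gap is right after 'forward'.

The manuscript that the analyst may forward ___ arrived late.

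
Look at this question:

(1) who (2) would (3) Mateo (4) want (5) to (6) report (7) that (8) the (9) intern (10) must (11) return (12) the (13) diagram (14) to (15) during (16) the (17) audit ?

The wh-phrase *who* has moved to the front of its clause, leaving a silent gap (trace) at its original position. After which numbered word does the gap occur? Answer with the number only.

14

In situ: Mateo would want to report that the intern must return the diagram to who during the audit.
'who' functions as the object of the preposition 'to' (recipient of 'return'). Fronting leaves a gap immediately after 'to':
Who would Mateo want to report that the intern must return the diagram to ___ during the audit?
'to' is word 14.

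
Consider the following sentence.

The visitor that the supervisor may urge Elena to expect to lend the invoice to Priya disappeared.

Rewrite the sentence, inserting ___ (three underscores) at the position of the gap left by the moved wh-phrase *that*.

The visitor that the supervisor may urge Elena to expect ___ to lend the invoice to Priya disappeared.

The filler 'that' is interpreted as the direct object of 'expect'. The gap is right after 'expect'.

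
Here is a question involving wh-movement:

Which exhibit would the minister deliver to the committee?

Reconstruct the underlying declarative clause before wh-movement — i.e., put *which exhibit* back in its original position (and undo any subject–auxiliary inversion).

The minister would deliver which exhibit to the committee.

'which exhibit' is the direct object of 'deliver'. It moves to the left edge, and the trace sits right after 'deliver':
Which exhibit would the minister deliver ___ to the committee?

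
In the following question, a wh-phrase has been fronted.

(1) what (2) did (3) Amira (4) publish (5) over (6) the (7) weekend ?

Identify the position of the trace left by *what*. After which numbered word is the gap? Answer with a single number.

In situ: Amira did publish what over the weekend.
The filler 'what' is interpreted as the direct object of 'publish'. It moves to the left edge, and the trace sits right after 'publish':
What did Amira publish ___ over the weekend?
'publish' is word 4.

4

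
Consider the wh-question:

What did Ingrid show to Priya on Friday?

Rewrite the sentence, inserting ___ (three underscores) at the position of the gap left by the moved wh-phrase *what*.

What did Ingrid show ___ to Priya on Friday?

Before movement: Ingrid did show what to Priya on Friday.
'what' functions as the direct object of 'show'. The gap is right after 'show'.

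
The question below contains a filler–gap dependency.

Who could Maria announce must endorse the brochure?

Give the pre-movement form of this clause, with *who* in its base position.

Maria could announce who must endorse the brochure.

'who' is the subject of the clause embedded under 'announce'. Wh-movement fronts it, leaving a gap right after 'announce':
Who could Maria announce ___ must endorse the brochure?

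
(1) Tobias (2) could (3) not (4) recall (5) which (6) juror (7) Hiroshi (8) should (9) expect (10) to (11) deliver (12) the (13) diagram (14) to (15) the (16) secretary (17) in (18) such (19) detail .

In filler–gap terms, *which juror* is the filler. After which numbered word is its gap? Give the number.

9

In situ: Hiroshi should expect which juror to deliver the diagram to the secretary in such detail.
'which juror' functions as the direct object of 'expect'. It moves to the left edge, and the trace sits right after 'expect':
Tobias could not recall which juror Hiroshi should expect ___ to deliver the diagram to the secretary in such detail.
'expect' is word 9.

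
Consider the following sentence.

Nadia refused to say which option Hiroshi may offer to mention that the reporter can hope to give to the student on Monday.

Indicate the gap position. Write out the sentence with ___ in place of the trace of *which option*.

Nadia refused to say which option Hiroshi may offer to mention that the reporter can hope to give ___ to the student on Monday.

Before movement: Hiroshi may offer to mention that the reporter can hope to give which option to the student on Monday.
'which option' functions as the direct object of 'give'. The gap is right after 'give'.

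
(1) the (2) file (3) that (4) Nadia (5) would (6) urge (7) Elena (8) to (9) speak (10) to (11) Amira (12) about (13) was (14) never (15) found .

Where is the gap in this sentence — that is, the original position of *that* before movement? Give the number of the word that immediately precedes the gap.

The filler 'that' is interpreted as the object of the preposition 'about'. Wh-movement fronts it, leaving a gap right after 'about':
The file that Nadia would urge Elena to speak to Amira about ___ was never found.
'about' is word 12.

12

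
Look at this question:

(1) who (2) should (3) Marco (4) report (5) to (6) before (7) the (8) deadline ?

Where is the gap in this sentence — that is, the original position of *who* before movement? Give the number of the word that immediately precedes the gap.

5

In situ: Marco should report to who before the deadline.
The filler 'who' is interpreted as the object of the preposition 'to'. It moves to the left edge, and the trace sits right after 'to':
Who should Marco report to ___ before the deadline?
'to' is word 5.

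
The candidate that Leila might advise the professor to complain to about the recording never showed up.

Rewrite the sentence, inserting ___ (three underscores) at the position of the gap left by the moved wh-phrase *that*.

'that' is the object of the preposition 'to'. The gap is right after 'to'.

The candidate that Leila might advise the professor to complain to ___ about the recording never showed up.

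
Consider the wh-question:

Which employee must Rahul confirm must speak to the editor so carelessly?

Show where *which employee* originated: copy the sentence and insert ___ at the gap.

Before movement: Rahul must confirm which employee must speak to the editor so carelessly.
'which employee' functions as the subject of the clause embedded under 'confirm'. The gap is right after 'confirm'.

Which employee must Rahul confirm ___ must speak to the editor so carelessly?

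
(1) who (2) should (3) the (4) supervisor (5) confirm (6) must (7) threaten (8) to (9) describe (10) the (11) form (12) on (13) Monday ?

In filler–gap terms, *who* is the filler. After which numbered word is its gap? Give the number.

Before movement: The supervisor should confirm who must threaten to describe the form on Monday.
'who' functions as the subject of the clause embedded under 'confirm'. Wh-movement fronts it, leaving a gap right after 'confirm':
Who should the supervisor confirm ___ must threaten to describe the form on Monday?
'confirm' is word 5.

5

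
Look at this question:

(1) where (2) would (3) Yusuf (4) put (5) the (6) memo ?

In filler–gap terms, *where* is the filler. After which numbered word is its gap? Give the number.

6

Underlying clause: Yusuf would put the memo where.
'where' functions as the locative complement of 'put'. Wh-movement fronts it, leaving a gap right after 'memo':
Where would Yusuf put the memo ___?
'memo' is word 6.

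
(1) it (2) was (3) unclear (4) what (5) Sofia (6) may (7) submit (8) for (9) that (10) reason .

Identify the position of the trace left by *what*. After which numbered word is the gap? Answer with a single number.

7

In situ: Sofia may submit what for that reason.
'what' functions as the direct object of 'submit'. It moves to the left edge, and the trace sits right after 'submit':
It was unclear what Sofia may submit ___ for that reason.
'submit' is word 7.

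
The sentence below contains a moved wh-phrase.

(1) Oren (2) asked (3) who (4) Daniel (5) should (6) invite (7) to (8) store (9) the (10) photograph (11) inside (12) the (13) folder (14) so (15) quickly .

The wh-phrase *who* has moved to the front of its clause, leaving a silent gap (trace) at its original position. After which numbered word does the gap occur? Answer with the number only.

In situ: Daniel should invite who to store the photograph inside the folder so quickly.
The filler 'who' is interpreted as the direct object of 'invite'. It moves to the left edge, and the trace sits right after 'invite':
Oren asked who Daniel should invite ___ to store the photograph inside the folder so quickly.
'invite' is word 6.

6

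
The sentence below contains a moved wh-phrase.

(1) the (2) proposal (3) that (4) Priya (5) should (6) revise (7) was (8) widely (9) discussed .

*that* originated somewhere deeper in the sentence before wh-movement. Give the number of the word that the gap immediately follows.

6

'that' is the direct object of 'revise'. Wh-movement fronts it, leaving a gap right after 'revise':
The proposal that Priya should revise ___ was widely discussed.
'revise' is word 6.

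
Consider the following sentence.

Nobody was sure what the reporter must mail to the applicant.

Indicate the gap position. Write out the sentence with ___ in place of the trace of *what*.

Nobody was sure what the reporter must mail ___ to the applicant.

Pre-movement form: The reporter must mail what to the applicant.
'what' functions as the direct object of 'mail'. The gap is right after 'mail'.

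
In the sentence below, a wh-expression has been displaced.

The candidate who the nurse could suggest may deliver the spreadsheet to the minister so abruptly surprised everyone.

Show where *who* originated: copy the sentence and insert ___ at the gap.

The candidate who the nurse could suggest ___ may deliver the spreadsheet to the minister so abruptly surprised everyone.

The filler 'who' is interpreted as the subject of the clause embedded under 'suggest'. The gap is right after 'suggest'.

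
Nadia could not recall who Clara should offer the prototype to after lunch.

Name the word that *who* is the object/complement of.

Underlying clause: Clara should offer the prototype to who after lunch.
The filler 'who' is interpreted as the object of the preposition 'to' (recipient of 'offer'). It moves to the left edge, and the trace sits right after 'to':
Nadia could not recall who Clara should offer the prototype to ___ after lunch.

to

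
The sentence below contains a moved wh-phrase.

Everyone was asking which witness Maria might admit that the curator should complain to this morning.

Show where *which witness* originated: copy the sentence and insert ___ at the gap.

Underlying clause: Maria might admit that the curator should complain to which witness this morning.
'which witness' is the object of the preposition 'to'. The gap is right after 'to'.

Everyone was asking which witness Maria might admit that the curator should complain to ___ this morning.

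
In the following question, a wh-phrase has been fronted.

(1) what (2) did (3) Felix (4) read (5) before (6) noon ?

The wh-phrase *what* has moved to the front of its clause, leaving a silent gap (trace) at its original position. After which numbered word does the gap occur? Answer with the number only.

In situ: Felix did read what before noon.
'what' is the direct object of 'read'. Fronting leaves a gap immediately after 'read':
What did Felix read ___ before noon?
'read' is word 4.

4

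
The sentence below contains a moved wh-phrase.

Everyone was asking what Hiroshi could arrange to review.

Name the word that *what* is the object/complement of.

Before movement: Hiroshi could arrange to review what.
The filler 'what' is interpreted as the direct object of 'review'. Fronting leaves a gap immediately after 'review':
Everyone was asking what Hiroshi could arrange to review ___.

review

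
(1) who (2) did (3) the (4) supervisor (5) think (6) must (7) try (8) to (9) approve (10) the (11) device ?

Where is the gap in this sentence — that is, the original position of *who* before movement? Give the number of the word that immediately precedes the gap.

5

Before movement: The supervisor did think who must try to approve the device.
'who' functions as the subject of the clause embedded under 'think'. Wh-movement fronts it, leaving a gap right after 'think':
Who did the supervisor think ___ must try to approve the device?
'think' is word 5.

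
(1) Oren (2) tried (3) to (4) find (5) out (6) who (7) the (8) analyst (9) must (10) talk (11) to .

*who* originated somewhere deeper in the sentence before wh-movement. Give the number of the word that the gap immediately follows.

11

Before movement: The analyst must talk to who.
The filler 'who' is interpreted as the object of the preposition 'to'. It moves to the left edge, and the trace sits right after 'to':
Oren tried to find out who the analyst must talk to ___.
'to' is word 11.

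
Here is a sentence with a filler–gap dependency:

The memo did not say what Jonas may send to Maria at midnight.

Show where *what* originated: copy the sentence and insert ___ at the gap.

The memo did not say what Jonas may send ___ to Maria at midnight.

In situ: Jonas may send what to Maria at midnight.
The filler 'what' is interpreted as the direct object of 'send'. The gap is right after 'send'.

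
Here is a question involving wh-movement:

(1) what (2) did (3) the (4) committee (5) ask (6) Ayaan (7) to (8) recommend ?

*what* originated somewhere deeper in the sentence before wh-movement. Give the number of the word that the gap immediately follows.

8

Pre-movement form: The committee did ask Ayaan to recommend what.
'what' is the direct object of 'recommend'. It moves to the left edge, and the trace sits right after 'recommend':
What did the committee ask Ayaan to recommend ___?
'recommend' is word 8.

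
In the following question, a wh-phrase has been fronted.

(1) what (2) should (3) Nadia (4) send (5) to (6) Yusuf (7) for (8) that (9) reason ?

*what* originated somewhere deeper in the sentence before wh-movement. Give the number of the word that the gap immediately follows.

Pre-movement form: Nadia should send what to Yusuf for that reason.
'what' is the direct object of 'send'. Fronting leaves a gap immediately after 'send':
What should Nadia send ___ to Yusuf for that reason?
'send' is word 4.

4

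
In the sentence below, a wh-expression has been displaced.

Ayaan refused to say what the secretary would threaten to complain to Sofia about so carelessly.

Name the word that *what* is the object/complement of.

In situ: The secretary would threaten to complain to Sofia about what so carelessly.
The filler 'what' is interpreted as the object of the preposition 'about'. Fronting leaves a gap immediately after 'about':
Ayaan refused to say what the secretary would threaten to complain to Sofia about ___ so carelessly.

about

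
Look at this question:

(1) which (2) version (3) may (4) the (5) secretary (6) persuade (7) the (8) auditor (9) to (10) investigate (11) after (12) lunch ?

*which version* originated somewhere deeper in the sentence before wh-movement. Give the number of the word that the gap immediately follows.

In situ: The secretary may persuade the auditor to investigate which version after lunch.
'which version' functions as the direct object of 'investigate'. Wh-movement fronts it, leaving a gap right after 'investigate':
Which version may the secretary persuade the auditor to investigate ___ after lunch?
'investigate' is word 10.

10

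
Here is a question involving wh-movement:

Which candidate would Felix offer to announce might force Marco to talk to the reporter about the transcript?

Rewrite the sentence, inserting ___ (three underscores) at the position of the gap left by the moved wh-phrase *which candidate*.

Which candidate would Felix offer to announce ___ might force Marco to talk to the reporter about the transcript?

Pre-movement form: Felix would offer to announce which candidate might force Marco to talk to the reporter about the transcript.
'which candidate' is the subject of the clause embedded under 'announce'. The gap is right after 'announce'.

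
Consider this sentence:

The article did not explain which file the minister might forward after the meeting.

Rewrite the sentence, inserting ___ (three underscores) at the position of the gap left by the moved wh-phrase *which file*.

Pre-movement form: The minister might forward which file after the meeting.
The filler 'which file' is interpreted as the direct object of 'forward'. The gap is right after 'forward'.

The article did not explain which file the minister might forward ___ after the meeting.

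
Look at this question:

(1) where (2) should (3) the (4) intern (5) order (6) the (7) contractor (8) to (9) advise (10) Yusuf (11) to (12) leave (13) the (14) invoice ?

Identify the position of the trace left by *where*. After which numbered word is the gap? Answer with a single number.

Pre-movement form: The intern should order the contractor to advise Yusuf to leave the invoice where.
'where' functions as the locative complement of 'leave'. Fronting leaves a gap immediately after 'invoice':
Where should the intern order the contractor to advise Yusuf to leave the invoice ___?
'invoice' is word 14.

14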